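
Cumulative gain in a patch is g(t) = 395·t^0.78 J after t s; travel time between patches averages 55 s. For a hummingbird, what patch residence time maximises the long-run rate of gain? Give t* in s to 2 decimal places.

195.00 s

By the marginal value theorem, leave when the instantaneous gain rate g'(t) equals the habitat-wide average g(t)/(T + t).
g'(t) = 0.78·395·t^-0.22. Setting 0.78·395·t^-0.22 = 395·t^0.78/(55+t) gives 0.78(55+t) = t, so 0.22·t = 0.78×55.
t* = 0.78×55/0.22 = 195 s.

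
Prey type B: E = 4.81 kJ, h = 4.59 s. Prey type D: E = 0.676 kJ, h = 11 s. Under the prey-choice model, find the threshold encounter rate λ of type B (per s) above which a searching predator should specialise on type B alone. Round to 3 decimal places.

0.014 per s

The zero-one rule: include type D iff E₂/h₂ > λE₁/(1+λh₁). Equality gives the switch point.
λE₁h₂ = E₂ + λE₂h₁ ⇒ λ = E₂/(E₁h₂ − E₂h₁) = 0.676/(52.91 − 3.103) = 0.01357 per s.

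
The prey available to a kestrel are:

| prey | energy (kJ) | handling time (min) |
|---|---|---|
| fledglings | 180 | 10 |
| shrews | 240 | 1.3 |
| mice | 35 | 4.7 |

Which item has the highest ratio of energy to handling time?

In descending order of E/h:
shrews: 240/1.3 = 185 kJ/min
fledglings: 180/10 = 18 kJ/min
mice: 35/4.7 = 7.45 kJ/min

shrews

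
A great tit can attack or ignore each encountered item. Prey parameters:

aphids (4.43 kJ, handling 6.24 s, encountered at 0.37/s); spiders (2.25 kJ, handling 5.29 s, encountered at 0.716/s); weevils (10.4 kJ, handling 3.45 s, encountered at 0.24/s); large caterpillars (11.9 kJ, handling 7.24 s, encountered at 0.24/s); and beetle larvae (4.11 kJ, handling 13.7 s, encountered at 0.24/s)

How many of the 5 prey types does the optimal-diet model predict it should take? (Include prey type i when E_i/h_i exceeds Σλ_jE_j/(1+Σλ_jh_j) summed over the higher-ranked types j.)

Rank by E/h (kJ/s): weevils 3.01, large caterpillars 1.64, aphids 0.71, spiders 0.425, beetle larvae 0.3. Include each in turn until the next type's E/h falls below the running intake rate.
Rate on top 1: 1.365. large caterpillars: 1.64 > 1.365 → include.
Rate on top 2: 1.501. aphids: 0.71 < 1.501 → exclude; stop.
Optimal diet: weevils, large caterpillars — 2 of 5 types.

2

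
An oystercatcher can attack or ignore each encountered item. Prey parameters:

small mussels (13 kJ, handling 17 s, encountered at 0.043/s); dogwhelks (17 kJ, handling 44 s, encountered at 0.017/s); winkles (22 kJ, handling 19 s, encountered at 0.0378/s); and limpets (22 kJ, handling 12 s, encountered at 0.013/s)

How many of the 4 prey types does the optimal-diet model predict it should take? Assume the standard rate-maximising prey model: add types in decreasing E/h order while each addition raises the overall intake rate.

Profitabilities (E/h, kJ/s): limpets 1.83, winkles 1.16, small mussels 0.765, dogwhelks 0.386. Add prey in this order while the next type's profitability exceeds the intake rate on those already taken.
Rate on top 1: 0.2474. winkles: 1.16 > 0.2474 → include.
Rate on top 2: 0.5963. small mussels: 0.765 > 0.5963 → include.
Rate on top 3: 0.6436. dogwhelks: 0.386 < 0.6436 → exclude; stop.
Optimal diet: limpets, winkles, small mussels — 3 of 4 types.

3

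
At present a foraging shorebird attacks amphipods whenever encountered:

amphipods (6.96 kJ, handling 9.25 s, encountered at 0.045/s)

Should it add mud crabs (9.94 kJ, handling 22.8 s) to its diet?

On amphipods alone, R = ΣλE/(1+Σλh) = 0.3132/1.416 = 0.2211 kJ/s.
Profitability of mud crabs: 9.94/22.8 = 0.436 kJ/s.
0.436 > 0.2211, so adding mud crabs raises the average — include it.

Yes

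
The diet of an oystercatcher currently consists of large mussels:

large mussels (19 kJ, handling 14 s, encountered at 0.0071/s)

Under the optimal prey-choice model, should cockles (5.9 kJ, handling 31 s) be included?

Yes

On large mussels alone, R = ΣλE/(1+Σλh) = 0.1349/1.099 = 0.1227 kJ/s.
Profitability of cockles: 5.9/31 = 0.1903 kJ/s.
Since 0.1903 > R, including cockles increases the long-run rate.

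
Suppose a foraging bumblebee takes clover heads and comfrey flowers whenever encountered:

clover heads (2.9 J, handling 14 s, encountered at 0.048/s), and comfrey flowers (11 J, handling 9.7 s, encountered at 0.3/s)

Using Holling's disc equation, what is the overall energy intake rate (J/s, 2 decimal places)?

0.75 J/s

R = (0.048×2.9 + 0.3×11) / (1 + 0.048×14 + 0.3×9.7) = 3.439/4.582 = 0.7506 J/s.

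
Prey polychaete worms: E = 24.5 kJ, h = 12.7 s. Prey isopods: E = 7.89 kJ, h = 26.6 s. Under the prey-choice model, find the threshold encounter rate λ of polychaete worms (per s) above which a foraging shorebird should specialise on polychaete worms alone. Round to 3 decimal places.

0.014 per s

The zero-one rule: include isopods iff E₂/h₂ > λE₁/(1+λh₁). Equality gives the switch point.
λE₁h₂ = E₂ + λE₂h₁ ⇒ λ = E₂/(E₁h₂ − E₂h₁) = 7.89/(651.7 − 100.2) = 0.01431 per s.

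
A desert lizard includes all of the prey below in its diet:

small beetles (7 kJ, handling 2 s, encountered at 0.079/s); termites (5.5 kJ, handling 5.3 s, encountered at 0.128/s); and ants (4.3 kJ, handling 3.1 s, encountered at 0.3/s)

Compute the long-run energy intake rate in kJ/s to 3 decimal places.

R = Σλ_iE_i / (1 + Σλ_ih_i)
Numerator: 0.079×7 + 0.128×5.5 + 0.3×4.3 = 2.547
Denominator: 1 + 0.079×2 + 0.128×5.3 + 0.3×3.1 = 2.766
R = 2.547/2.766 = 0.9207 kJ/s

0.921 kJ/s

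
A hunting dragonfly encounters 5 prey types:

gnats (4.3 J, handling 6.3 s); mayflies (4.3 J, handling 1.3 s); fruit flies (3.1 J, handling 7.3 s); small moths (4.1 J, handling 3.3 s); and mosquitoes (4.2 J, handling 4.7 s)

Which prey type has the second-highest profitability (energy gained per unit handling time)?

Profitability E/h (J/s): gnats = 4.3/6.3 = 0.683, mayflies = 4.3/1.3 = 3.31, fruit flies = 3.1/7.3 = 0.425, small moths = 4.1/3.3 = 1.24, mosquitoes = 4.2/4.7 = 0.894.
Ranked: mayflies > small moths > mosquitoes > gnats > fruit flies.

small moths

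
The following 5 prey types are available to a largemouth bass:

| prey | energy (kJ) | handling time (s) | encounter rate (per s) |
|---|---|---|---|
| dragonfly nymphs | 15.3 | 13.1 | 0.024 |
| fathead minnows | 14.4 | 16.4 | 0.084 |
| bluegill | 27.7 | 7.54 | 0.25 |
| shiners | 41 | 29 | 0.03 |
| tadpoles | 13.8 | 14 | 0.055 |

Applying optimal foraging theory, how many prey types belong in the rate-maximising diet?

Rank by E/h (kJ/s): bluegill 3.67, shiners 1.41, dragonfly nymphs 1.17, tadpoles 0.986, fathead minnows 0.878. Include each in turn until the next type's E/h falls below the running intake rate.
Rate on top 1: 2.4. shiners: 1.41 < 2.4 → exclude; stop.
Optimal diet: bluegill — 1 of 5 types.

1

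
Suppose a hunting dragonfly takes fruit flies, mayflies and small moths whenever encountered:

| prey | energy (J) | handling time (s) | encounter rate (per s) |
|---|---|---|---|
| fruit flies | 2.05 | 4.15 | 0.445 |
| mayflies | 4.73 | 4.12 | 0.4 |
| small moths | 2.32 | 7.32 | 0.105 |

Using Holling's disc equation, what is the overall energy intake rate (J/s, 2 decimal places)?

0.58 J/s

Energy encountered per unit search time: 0.445×2.05 + 0.4×4.73 + 0.105×2.32 = 3.048 J/s.
Handling time per unit search time: 0.445×4.15 + 0.4×4.12 + 0.105×7.32 = 4.263.
Rate = 3.048/(1 + 4.263) = 0.5791 J/s.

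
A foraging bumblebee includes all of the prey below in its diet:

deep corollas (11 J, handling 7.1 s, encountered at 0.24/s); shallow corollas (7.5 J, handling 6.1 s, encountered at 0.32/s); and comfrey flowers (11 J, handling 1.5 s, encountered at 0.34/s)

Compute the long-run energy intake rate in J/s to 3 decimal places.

R = Σλ_iE_i / (1 + Σλ_ih_i)
Numerator: 0.24×11 + 0.32×7.5 + 0.34×11 = 8.78
Denominator: 1 + 0.24×7.1 + 0.32×6.1 + 0.34×1.5 = 5.166
R = 8.78/5.166 = 1.7 J/s

1.700 J/s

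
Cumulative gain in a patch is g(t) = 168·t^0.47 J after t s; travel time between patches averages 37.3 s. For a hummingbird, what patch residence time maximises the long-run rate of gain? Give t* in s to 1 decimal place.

Maximise g(t)/(T+t): set derivative to zero → g'(t)(T+t) = g(t).
g'(t) = 0.47·168·t^-0.53. Setting 0.47·168·t^-0.53 = 168·t^0.47/(37.3+t) gives 0.47(37.3+t) = t, so 0.53·t = 0.47×37.3.
t* = 0.47×37.3/0.53 = 33.08 s.

33.1 s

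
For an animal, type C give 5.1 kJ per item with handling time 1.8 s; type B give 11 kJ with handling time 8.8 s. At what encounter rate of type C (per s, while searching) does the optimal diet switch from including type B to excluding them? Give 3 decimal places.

0.439 per s

The zero-one rule: include type B iff E₂/h₂ > λE₁/(1+λh₁). Equality gives the switch point.
λE₁h₂ = E₂ + λE₂h₁ ⇒ λ = E₂/(E₁h₂ − E₂h₁) = 11/(44.88 − 19.8) = 0.4386 per s.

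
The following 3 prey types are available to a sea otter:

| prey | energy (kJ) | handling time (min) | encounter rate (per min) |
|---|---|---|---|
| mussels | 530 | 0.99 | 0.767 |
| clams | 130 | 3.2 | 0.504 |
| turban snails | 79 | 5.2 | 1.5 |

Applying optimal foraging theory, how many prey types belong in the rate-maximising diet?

1

Rank by E/h (kJ/min): mussels 535, clams 40.6, turban snails 15.2. Include each in turn until the next type's E/h falls below the running intake rate.
Rate on top 1: 231.1. clams: 40.6 < 231.1 → exclude; stop.
Optimal diet: mussels — 1 of 3 types.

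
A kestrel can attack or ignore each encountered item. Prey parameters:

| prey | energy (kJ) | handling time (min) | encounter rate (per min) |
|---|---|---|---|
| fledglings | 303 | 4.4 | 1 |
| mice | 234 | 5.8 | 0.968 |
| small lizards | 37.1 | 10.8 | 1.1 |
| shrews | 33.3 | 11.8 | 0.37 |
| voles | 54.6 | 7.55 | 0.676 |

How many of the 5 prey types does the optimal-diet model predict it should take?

E/h in descending order: fledglings 68.9, mice 40.3, voles 7.23, small lizards 3.44, shrews 2.82 kJ/min. The optimal diet is the largest prefix of this list for which every included type satisfies E_i/h_i > R on the types above it.
Rate on top 1: 56.11. mice: 40.3 < 56.11 → exclude; stop.
Optimal diet: fledglings — 1 of 5 types.

1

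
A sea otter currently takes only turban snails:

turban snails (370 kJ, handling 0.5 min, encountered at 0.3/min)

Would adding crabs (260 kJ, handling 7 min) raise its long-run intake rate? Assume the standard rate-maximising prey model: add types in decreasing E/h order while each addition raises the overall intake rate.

No

On turban snails alone, R = ΣλE/(1+Σλh) = 111/1.15 = 96.52 kJ/min.
Profitability of crabs: 260/7 = 37.14 kJ/min.
Since 37.14 < R, time spent handling crabs is better spent searching.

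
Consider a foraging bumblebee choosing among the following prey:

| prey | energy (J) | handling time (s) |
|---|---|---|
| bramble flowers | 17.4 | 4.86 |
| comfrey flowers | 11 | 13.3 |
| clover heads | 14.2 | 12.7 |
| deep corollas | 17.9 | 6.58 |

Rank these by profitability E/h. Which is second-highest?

deep corollas

Profitability E/h (J/s): bramble flowers = 17.4/4.86 = 3.58, comfrey flowers = 11/13.3 = 0.827, clover heads = 14.2/12.7 = 1.12, deep corollas = 17.9/6.58 = 2.72.
Ranked: bramble flowers > deep corollas > clover heads > comfrey flowers.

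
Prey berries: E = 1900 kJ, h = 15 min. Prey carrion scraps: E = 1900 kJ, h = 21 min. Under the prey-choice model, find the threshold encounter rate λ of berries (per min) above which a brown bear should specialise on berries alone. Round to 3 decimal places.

The zero-one rule: include carrion scraps iff E₂/h₂ > λE₁/(1+λh₁). Equality gives the switch point.
λE₁h₂ = E₂ + λE₂h₁ ⇒ λ = E₂/(E₁h₂ − E₂h₁) = 1900/(3.99e+04 − 2.85e+04) = 0.1667 per min.

0.167 per min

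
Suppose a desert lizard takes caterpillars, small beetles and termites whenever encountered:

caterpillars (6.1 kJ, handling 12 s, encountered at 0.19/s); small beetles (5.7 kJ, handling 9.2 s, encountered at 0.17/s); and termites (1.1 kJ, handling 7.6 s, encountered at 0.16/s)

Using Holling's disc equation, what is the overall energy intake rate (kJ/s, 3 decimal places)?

0.380 kJ/s

R = Σλ_iE_i / (1 + Σλ_ih_i)
Numerator: 0.19×6.1 + 0.17×5.7 + 0.16×1.1 = 2.304
Denominator: 1 + 0.19×12 + 0.17×9.2 + 0.16×7.6 = 6.06
R = 2.304/6.06 = 0.3802 kJ/s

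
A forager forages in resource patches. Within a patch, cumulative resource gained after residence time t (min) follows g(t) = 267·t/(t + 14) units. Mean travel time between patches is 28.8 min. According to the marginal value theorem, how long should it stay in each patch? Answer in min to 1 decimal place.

Maximise g(t)/(T+t): set derivative to zero → g'(t)(T+t) = g(t).
g'(t) = 267·14/(t + 14)². Setting 267·14/(t+14)² = 267t/[(t+14)(28.8+t)] gives 14(28.8+t) = t(t+14), so t² = 14×28.8 = 403.2.
t* = √403.2 = 20.08 min.

20.1 min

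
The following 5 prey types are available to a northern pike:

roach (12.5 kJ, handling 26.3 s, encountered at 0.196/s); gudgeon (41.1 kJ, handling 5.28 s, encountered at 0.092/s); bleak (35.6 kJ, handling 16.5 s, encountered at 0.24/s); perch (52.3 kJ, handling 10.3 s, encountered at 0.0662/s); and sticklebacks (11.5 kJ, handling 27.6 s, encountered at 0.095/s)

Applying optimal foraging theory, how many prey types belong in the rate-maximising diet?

E/h in descending order: gudgeon 7.78, perch 5.08, bleak 2.16, roach 0.475, sticklebacks 0.417 kJ/s. The optimal diet is the largest prefix of this list for which every included type satisfies E_i/h_i > R on the types above it.
Rate on top 1: 2.545. perch: 5.08 > 2.545 → include.
Rate on top 2: 3.342. bleak: 2.16 < 3.342 → exclude; stop.
Optimal diet: gudgeon, perch — 2 of 5 types.

2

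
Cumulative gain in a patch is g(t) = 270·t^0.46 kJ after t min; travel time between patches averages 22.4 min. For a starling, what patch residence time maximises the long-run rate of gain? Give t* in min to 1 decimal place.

Maximise g(t)/(T+t): set derivative to zero → g'(t)(T+t) = g(t).
g'(t) = 0.46·270·t^-0.54. Setting 0.46·270·t^-0.54 = 270·t^0.46/(22.4+t) gives 0.46(22.4+t) = t, so 0.54·t = 0.46×22.4.
t* = 0.46×22.4/0.54 = 19.08 min.

19.1 min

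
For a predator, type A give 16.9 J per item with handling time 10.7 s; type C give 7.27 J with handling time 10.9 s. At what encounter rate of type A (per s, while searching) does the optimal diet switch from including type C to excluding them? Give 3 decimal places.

0.068 per s

Drop type C once their profitability E₂/h₂ falls below the rate achievable on type A alone: E₂/h₂ = λE₁/(1 + λh₁).
Solve for λ: λE₁h₂ = E₂(1 + λh₁) → λ(E₁h₂ − E₂h₁) = E₂ → λ = E₂/(E₁h₂ − E₂h₁).
λ = 7.27/(16.9×10.9 − 7.27×10.7) = 7.27/106.4 = 0.06831 per s.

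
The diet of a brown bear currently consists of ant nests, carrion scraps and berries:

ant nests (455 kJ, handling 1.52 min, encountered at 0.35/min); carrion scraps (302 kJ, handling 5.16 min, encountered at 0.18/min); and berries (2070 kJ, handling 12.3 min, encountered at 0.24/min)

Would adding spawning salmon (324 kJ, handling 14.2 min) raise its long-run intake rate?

Current rate: (0.35×455 + 0.18×302 + 0.24×2070)/(1 + 0.35×1.52 + 0.18×5.16 + 0.24×12.3) = 131.2 kJ/min.
Profitability of spawning salmon: 324/14.2 = 22.82 kJ/min.
Since 22.82 < R, time spent handling spawning salmon is better spent searching.

No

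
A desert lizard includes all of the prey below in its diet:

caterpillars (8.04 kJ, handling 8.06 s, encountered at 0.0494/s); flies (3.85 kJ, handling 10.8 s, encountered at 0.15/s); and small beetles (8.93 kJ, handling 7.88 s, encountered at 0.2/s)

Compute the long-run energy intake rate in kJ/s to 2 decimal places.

Energy encountered per unit search time: 0.0494×8.04 + 0.15×3.85 + 0.2×8.93 = 2.761 kJ/s.
Handling time per unit search time: 0.0494×8.06 + 0.15×10.8 + 0.2×7.88 = 3.594.
Rate = 2.761/(1 + 3.594) = 0.6009 kJ/s.

0.60 kJ/s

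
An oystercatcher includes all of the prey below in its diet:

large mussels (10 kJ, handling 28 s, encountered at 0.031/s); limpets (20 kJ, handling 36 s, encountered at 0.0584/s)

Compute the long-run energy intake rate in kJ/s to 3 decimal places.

0.372 kJ/s

Energy encountered per unit search time: 0.031×10 + 0.0584×20 = 1.478 kJ/s.
Handling time per unit search time: 0.031×28 + 0.0584×36 = 2.97.
Rate = 1.478/(1 + 2.97) = 0.3723 kJ/s.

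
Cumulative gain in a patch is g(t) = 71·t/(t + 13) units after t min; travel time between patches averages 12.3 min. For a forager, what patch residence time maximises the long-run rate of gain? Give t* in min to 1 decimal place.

12.6 min

Maximise g(t)/(T+t): set derivative to zero → g'(t)(T+t) = g(t).
g'(t) = 71·13/(t + 13)². Setting 71·13/(t+13)² = 71t/[(t+13)(12.3+t)] gives 13(12.3+t) = t(t+13), so t² = 13×12.3 = 159.9.
t* = √159.9 = 12.65 min.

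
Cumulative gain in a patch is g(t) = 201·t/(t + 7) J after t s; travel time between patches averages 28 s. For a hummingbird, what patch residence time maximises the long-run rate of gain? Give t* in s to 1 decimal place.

14.0 s

By the marginal value theorem, leave when the instantaneous gain rate g'(t) equals the habitat-wide average g(t)/(T + t).
g'(t) = 201·7/(t + 7)². Setting 201·7/(t+7)² = 201t/[(t+7)(28+t)] gives 7(28+t) = t(t+7), so t² = 7×28 = 196.
t* = √196 = 14 s.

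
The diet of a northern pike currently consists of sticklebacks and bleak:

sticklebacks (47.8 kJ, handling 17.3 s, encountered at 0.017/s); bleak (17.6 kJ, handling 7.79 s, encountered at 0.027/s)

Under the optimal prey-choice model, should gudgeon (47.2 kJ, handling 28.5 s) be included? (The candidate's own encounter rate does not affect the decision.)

Current rate: (0.017×47.8 + 0.027×17.6)/(1 + 0.017×17.3 + 0.027×7.79) = 0.856 kJ/s.
gudgeon: E/h = 47.2/28.5 = 1.656 kJ/s.
Since 1.656 > R, including gudgeon increases the long-run rate.

Yes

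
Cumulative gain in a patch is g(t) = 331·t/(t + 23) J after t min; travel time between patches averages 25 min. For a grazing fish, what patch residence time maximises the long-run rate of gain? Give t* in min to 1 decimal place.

Optimal t* satisfies g'(t*) = g(t*)/(T + t*).
g'(t) = 331·23/(t + 23)². Setting 331·23/(t+23)² = 331t/[(t+23)(25+t)] gives 23(25+t) = t(t+23), so t² = 23×25 = 575.
t* = √575 = 23.98 min.

24.0 min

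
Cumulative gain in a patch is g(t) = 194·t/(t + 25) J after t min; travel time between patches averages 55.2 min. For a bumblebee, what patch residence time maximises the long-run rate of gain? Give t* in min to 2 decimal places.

37.15 min

Optimal t* satisfies g'(t*) = g(t*)/(T + t*).
g'(t) = 194·25/(t + 25)². Setting 194·25/(t+25)² = 194t/[(t+25)(55.2+t)] gives 25(55.2+t) = t(t+25), so t² = 25×55.2 = 1380.
t* = √1380 = 37.15 min.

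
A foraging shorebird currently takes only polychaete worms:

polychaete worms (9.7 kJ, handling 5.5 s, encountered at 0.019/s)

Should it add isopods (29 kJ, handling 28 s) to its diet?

Current rate: (0.019×9.7)/(1 + 0.019×5.5) = 0.1669 kJ/s.
Profitability of isopods: 29/28 = 1.036 kJ/s.
1.036 > 0.1669, so adding isopods raises the average — include it.

Yes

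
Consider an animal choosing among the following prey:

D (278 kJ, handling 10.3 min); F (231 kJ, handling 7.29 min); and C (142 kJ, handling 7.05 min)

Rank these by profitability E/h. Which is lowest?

C

Profitability E/h (kJ/min): D = 278/10.3 = 27, F = 231/7.29 = 31.7, C = 142/7.05 = 20.1.
Ranked: F > D > C.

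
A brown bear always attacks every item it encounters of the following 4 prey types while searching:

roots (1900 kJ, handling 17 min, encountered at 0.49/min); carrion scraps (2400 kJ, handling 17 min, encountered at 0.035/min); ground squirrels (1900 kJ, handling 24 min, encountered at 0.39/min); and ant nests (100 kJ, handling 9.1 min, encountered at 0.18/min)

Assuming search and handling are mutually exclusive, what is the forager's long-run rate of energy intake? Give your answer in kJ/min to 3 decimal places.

Energy encountered per unit search time: 0.49×1900 + 0.035×2400 + 0.39×1900 + 0.18×100 = 1774 kJ/min.
Handling time per unit search time: 0.49×17 + 0.035×17 + 0.39×24 + 0.18×9.1 = 19.92.
Rate = 1774/(1 + 19.92) = 84.79 kJ/min.

84.787 kJ/min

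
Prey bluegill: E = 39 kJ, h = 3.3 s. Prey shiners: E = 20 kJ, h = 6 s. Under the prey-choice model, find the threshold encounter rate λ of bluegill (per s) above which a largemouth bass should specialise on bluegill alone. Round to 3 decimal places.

0.119 per s

At the threshold, the rate on bluegill alone equals the profitability of shiners: λ·39/(1 + λ·3.3) = 20/6 = 3.333.
Rearranging, λ(39 − 3.333×3.3) = 3.333, so λ = 3.333/28 = 0.119 per s.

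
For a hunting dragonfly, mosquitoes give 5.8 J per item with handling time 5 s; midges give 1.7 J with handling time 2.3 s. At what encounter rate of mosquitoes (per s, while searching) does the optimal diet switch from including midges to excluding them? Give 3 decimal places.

The zero-one rule: include midges iff E₂/h₂ > λE₁/(1+λh₁). Equality gives the switch point.
λE₁h₂ = E₂ + λE₂h₁ ⇒ λ = E₂/(E₁h₂ − E₂h₁) = 1.7/(13.34 − 8.5) = 0.3512 per s.

0.351 per s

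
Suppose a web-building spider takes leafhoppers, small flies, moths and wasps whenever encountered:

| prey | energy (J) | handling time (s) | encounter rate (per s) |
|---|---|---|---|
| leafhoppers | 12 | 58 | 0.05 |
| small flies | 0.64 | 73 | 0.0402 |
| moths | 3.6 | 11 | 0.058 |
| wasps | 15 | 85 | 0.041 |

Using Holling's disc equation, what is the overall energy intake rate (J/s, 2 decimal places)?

Energy encountered per unit search time: 0.05×12 + 0.0402×0.64 + 0.058×3.6 + 0.041×15 = 1.45 J/s.
Handling time per unit search time: 0.05×58 + 0.0402×73 + 0.058×11 + 0.041×85 = 9.958.
Rate = 1.45/(1 + 9.958) = 0.1323 J/s.

0.13 J/s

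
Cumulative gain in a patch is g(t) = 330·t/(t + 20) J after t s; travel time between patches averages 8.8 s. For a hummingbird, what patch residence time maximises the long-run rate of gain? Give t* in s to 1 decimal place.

Optimal t* satisfies g'(t*) = g(t*)/(T + t*).
g'(t) = 330·20/(t + 20)². Setting 330·20/(t+20)² = 330t/[(t+20)(8.8+t)] gives 20(8.8+t) = t(t+20), so t² = 20×8.8 = 176.
t* = √176 = 13.27 s.

13.3 s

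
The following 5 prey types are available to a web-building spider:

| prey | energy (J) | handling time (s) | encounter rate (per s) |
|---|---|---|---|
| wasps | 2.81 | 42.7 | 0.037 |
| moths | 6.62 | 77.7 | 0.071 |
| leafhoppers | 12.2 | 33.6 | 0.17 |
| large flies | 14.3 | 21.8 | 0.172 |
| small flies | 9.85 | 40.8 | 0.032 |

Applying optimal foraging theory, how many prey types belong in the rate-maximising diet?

1

Profitabilities (E/h, J/s): large flies 0.656, leafhoppers 0.363, small flies 0.241, moths 0.0852, wasps 0.0658. Add prey in this order while the next type's profitability exceeds the intake rate on those already taken.
Rate on top 1: 0.5179. leafhoppers: 0.363 < 0.5179 → exclude; stop.
Optimal diet: large flies — 1 of 5 types.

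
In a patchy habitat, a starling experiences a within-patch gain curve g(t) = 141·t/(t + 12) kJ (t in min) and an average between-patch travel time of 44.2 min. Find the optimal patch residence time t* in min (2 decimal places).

Optimal t* satisfies g'(t*) = g(t*)/(T + t*).
g'(t) = 141·12/(t + 12)². Setting 141·12/(t+12)² = 141t/[(t+12)(44.2+t)] gives 12(44.2+t) = t(t+12), so t² = 12×44.2 = 530.4.
t* = √530.4 = 23.03 min.

23.03 min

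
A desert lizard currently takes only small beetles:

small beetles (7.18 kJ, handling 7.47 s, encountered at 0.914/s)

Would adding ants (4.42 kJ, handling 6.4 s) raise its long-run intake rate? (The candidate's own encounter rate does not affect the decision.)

No

On small beetles alone, R = ΣλE/(1+Σλh) = 6.563/7.828 = 0.8384 kJ/s.
Profitability of ants: 4.42/6.4 = 0.6906 kJ/s.
Since 0.6906 < R, time spent handling ants is better spent searching.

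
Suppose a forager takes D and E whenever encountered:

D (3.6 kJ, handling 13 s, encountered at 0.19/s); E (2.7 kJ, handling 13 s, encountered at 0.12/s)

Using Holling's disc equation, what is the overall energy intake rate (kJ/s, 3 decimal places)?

R = Σλ_iE_i / (1 + Σλ_ih_i)
Numerator: 0.19×3.6 + 0.12×2.7 = 1.008
Denominator: 1 + 0.19×13 + 0.12×13 = 5.03
R = 1.008/5.03 = 0.2004 kJ/s

0.200 kJ/s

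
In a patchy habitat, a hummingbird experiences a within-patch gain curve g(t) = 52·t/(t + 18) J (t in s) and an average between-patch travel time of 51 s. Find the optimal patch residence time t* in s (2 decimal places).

Maximise g(t)/(T+t): set derivative to zero → g'(t)(T+t) = g(t).
g'(t) = 52·18/(t + 18)². Setting 52·18/(t+18)² = 52t/[(t+18)(51+t)] gives 18(51+t) = t(t+18), so t² = 18×51 = 918.
t* = √918 = 30.3 s.

30.30 s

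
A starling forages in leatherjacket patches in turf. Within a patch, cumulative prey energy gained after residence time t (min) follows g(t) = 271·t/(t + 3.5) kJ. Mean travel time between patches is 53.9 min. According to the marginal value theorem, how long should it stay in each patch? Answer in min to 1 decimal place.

13.7 min

By the marginal value theorem, leave when the instantaneous gain rate g'(t) equals the habitat-wide average g(t)/(T + t).
g'(t) = 271·3.5/(t + 3.5)². Setting 271·3.5/(t+3.5)² = 271t/[(t+3.5)(53.9+t)] gives 3.5(53.9+t) = t(t+3.5), so t² = 3.5×53.9 = 188.7.
t* = √188.7 = 13.73 min.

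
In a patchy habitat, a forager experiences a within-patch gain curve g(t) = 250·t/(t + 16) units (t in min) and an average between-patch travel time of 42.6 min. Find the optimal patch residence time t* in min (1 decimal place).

By the marginal value theorem, leave when the instantaneous gain rate g'(t) equals the habitat-wide average g(t)/(T + t).
g'(t) = 250·16/(t + 16)². Setting 250·16/(t+16)² = 250t/[(t+16)(42.6+t)] gives 16(42.6+t) = t(t+16), so t² = 16×42.6 = 681.6.
t* = √681.6 = 26.11 min.

26.1 min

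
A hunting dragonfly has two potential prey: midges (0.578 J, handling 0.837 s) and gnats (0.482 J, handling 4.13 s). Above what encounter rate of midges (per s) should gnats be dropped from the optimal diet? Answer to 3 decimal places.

0.243 per s

Drop gnats once their profitability E₂/h₂ falls below the rate achievable on midges alone: E₂/h₂ = λE₁/(1 + λh₁).
Solve for λ: λE₁h₂ = E₂(1 + λh₁) → λ(E₁h₂ − E₂h₁) = E₂ → λ = E₂/(E₁h₂ − E₂h₁).
λ = 0.482/(0.578×4.13 − 0.482×0.837) = 0.482/1.984 = 0.243 per s.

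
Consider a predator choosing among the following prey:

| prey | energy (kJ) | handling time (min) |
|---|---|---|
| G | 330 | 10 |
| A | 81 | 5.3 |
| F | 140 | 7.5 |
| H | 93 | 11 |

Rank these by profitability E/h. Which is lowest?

H

Profitability E/h (kJ/min): G = 330/10 = 33, A = 81/5.3 = 15.3, F = 140/7.5 = 18.7, H = 93/11 = 8.45.
Ranked: G > F > A > H.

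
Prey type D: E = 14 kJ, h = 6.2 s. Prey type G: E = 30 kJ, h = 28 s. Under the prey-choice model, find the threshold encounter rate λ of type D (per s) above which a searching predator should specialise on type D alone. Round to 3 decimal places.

0.146 per s

The zero-one rule: include type G iff E₂/h₂ > λE₁/(1+λh₁). Equality gives the switch point.
λE₁h₂ = E₂ + λE₂h₁ ⇒ λ = E₂/(E₁h₂ − E₂h₁) = 30/(392 − 186) = 0.1456 per s.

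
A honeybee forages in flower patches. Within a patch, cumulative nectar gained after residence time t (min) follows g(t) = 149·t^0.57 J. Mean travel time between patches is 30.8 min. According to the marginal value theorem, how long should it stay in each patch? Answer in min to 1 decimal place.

Maximise g(t)/(T+t): set derivative to zero → g'(t)(T+t) = g(t).
g'(t) = 0.57·149·t^-0.43. Setting 0.57·149·t^-0.43 = 149·t^0.57/(30.8+t) gives 0.57(30.8+t) = t, so 0.43·t = 0.57×30.8.
t* = 0.57×30.8/0.43 = 40.83 min.

40.8 min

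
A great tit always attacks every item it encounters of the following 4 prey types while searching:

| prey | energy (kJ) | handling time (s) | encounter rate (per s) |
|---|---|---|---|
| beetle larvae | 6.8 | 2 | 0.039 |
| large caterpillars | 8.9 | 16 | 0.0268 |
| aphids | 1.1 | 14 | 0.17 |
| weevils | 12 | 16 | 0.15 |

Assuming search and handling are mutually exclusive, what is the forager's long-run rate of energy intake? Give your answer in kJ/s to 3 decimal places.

R = (0.039×6.8 + 0.0268×8.9 + 0.17×1.1 + 0.15×12) / (1 + 0.039×2 + 0.0268×16 + 0.17×14 + 0.15×16) = 2.491/6.287 = 0.3962 kJ/s.

0.396 kJ/s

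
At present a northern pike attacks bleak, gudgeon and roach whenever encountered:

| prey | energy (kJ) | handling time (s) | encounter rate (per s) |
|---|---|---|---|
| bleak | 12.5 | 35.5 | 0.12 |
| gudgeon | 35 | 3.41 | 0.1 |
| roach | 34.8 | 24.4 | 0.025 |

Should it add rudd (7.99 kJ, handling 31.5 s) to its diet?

On bleak, gudgeon and roach alone, R = ΣλE/(1+Σλh) = 5.87/6.211 = 0.9451 kJ/s.
rudd: E/h = 7.99/31.5 = 0.2537 kJ/s.
Since 0.2537 < R, time spent handling rudd is better spent searching.

No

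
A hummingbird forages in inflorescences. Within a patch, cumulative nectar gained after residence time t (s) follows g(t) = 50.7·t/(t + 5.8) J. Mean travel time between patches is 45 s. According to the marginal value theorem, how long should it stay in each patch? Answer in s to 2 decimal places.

16.16 s

By the marginal value theorem, leave when the instantaneous gain rate g'(t) equals the habitat-wide average g(t)/(T + t).
g'(t) = 50.7·5.8/(t + 5.8)². Setting 50.7·5.8/(t+5.8)² = 50.7t/[(t+5.8)(45+t)] gives 5.8(45+t) = t(t+5.8), so t² = 5.8×45 = 261.
t* = √261 = 16.16 s.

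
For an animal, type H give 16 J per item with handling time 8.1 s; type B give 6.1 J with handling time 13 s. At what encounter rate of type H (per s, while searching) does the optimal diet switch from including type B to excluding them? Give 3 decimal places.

At the threshold, the rate on type H alone equals the profitability of type B: λ·16/(1 + λ·8.1) = 6.1/13 = 0.4692.
Rearranging, λ(16 − 0.4692×8.1) = 0.4692, so λ = 0.4692/12.2 = 0.03846 per s.

0.038 per s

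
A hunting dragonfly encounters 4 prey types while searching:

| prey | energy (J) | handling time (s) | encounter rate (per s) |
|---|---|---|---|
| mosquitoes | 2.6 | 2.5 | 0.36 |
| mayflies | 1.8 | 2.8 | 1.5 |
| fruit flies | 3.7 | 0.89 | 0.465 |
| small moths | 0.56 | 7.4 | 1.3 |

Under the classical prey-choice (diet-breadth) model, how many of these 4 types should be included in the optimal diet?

1

Profitabilities (E/h, J/s): fruit flies 4.16, mosquitoes 1.04, mayflies 0.643, small moths 0.0757. Add prey in this order while the next type's profitability exceeds the intake rate on those already taken.
Rate on top 1: 1.217. mosquitoes: 1.04 < 1.217 → exclude; stop.
Optimal diet: fruit flies — 1 of 4 types.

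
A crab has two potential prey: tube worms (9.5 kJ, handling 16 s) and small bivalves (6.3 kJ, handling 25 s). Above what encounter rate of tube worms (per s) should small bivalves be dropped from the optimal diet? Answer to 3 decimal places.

The zero-one rule: include small bivalves iff E₂/h₂ > λE₁/(1+λh₁). Equality gives the switch point.
λE₁h₂ = E₂ + λE₂h₁ ⇒ λ = E₂/(E₁h₂ − E₂h₁) = 6.3/(237.5 − 100.8) = 0.04609 per s.

0.046 per s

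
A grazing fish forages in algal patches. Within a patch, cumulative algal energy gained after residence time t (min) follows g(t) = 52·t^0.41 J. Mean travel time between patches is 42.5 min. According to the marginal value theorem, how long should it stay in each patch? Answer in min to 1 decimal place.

Maximise g(t)/(T+t): set derivative to zero → g'(t)(T+t) = g(t).
g'(t) = 0.41·52·t^-0.59. Setting 0.41·52·t^-0.59 = 52·t^0.41/(42.5+t) gives 0.41(42.5+t) = t, so 0.59·t = 0.41×42.5.
t* = 0.41×42.5/0.59 = 29.53 min.

29.5 min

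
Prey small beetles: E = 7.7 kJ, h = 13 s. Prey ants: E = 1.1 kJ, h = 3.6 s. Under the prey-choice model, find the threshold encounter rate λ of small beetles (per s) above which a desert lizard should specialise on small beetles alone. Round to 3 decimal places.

0.082 per s

The zero-one rule: include ants iff E₂/h₂ > λE₁/(1+λh₁). Equality gives the switch point.
λE₁h₂ = E₂ + λE₂h₁ ⇒ λ = E₂/(E₁h₂ − E₂h₁) = 1.1/(27.72 − 14.3) = 0.08197 per s.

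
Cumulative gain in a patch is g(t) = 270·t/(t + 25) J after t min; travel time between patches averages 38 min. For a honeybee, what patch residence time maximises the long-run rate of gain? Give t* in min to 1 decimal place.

30.8 min

Optimal t* satisfies g'(t*) = g(t*)/(T + t*).
g'(t) = 270·25/(t + 25)². Setting 270·25/(t+25)² = 270t/[(t+25)(38+t)] gives 25(38+t) = t(t+25), so t² = 25×38 = 950.
t* = √950 = 30.82 min.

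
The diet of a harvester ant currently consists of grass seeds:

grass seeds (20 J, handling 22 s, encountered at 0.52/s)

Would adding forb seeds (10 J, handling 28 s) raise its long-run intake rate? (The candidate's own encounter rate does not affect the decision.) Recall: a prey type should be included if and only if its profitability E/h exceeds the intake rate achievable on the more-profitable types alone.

Intake rate on the current diet: R = (0.52×20) / (1 + 0.52×22) = 10.4/12.44 = 0.836 J/s.
Profitability of forb seeds: 10/28 = 0.3571 J/s.
0.3571 < 0.836, so adding forb seeds would lower the average — exclude it.

No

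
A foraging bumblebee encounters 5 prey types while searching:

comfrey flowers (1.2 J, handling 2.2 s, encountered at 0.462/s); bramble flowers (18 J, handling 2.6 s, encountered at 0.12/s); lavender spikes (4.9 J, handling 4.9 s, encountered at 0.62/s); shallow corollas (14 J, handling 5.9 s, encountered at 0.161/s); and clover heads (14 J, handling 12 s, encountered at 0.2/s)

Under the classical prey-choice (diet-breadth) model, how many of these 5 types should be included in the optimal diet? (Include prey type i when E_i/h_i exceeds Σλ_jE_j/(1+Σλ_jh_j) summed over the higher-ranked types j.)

2

Profitabilities (E/h, J/s): bramble flowers 6.92, shallow corollas 2.37, clover heads 1.17, lavender spikes 1, comfrey flowers 0.545. Add prey in this order while the next type's profitability exceeds the intake rate on those already taken.
Rate on top 1: 1.646. shallow corollas: 2.37 > 1.646 → include.
Rate on top 2: 1.951. clover heads: 1.17 < 1.951 → exclude; stop.
Optimal diet: bramble flowers, shallow corollas — 2 of 5 types.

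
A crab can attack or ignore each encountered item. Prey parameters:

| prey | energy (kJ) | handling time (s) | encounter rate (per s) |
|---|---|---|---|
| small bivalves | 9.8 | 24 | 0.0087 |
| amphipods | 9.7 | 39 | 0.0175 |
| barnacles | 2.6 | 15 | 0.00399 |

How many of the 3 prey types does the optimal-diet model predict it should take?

3

Rank by E/h (kJ/s): small bivalves 0.408, amphipods 0.249, barnacles 0.173. Include each in turn until the next type's E/h falls below the running intake rate.
Rate on top 1: 0.07053. amphipods: 0.249 > 0.07053 → include.
Rate on top 2: 0.1348. barnacles: 0.173 > 0.1348 → include.
Optimal diet: small bivalves, amphipods, barnacles — 3 of 3 types.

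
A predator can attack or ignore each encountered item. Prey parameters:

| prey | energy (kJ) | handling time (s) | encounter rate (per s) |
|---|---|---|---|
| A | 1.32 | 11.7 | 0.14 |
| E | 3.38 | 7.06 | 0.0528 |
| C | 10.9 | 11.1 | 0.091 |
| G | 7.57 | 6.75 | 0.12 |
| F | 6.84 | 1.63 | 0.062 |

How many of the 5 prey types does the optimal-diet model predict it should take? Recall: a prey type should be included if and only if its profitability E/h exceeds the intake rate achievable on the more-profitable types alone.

3

E/h in descending order: F 4.2, G 1.12, C 0.982, E 0.479, A 0.113 kJ/s. The optimal diet is the largest prefix of this list for which every included type satisfies E_i/h_i > R on the types above it.
Rate on top 1: 0.3852. G: 1.12 > 0.3852 → include.
Rate on top 2: 0.6972. C: 0.982 > 0.6972 → include.
Rate on top 3: 0.7957. E: 0.479 < 0.7957 → exclude; stop.
Optimal diet: F, G, C — 3 of 5 types.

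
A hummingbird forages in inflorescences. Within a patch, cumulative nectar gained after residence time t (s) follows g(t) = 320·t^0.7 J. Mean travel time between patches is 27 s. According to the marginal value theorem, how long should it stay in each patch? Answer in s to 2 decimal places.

By the marginal value theorem, leave when the instantaneous gain rate g'(t) equals the habitat-wide average g(t)/(T + t).
g'(t) = 0.7·320·t^-0.3. Setting 0.7·320·t^-0.3 = 320·t^0.7/(27+t) gives 0.7(27+t) = t, so 0.30·t = 0.7×27.
t* = 0.7×27/0.30 = 63 s.

63.00 s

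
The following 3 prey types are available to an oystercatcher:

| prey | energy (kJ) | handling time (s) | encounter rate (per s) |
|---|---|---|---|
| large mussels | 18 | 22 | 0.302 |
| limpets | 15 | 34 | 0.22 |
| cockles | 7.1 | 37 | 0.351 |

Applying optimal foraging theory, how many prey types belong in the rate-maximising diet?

Rank by E/h (kJ/s): large mussels 0.818, limpets 0.441, cockles 0.192. Include each in turn until the next type's E/h falls below the running intake rate.
Rate on top 1: 0.7111. limpets: 0.441 < 0.7111 → exclude; stop.
Optimal diet: large mussels — 1 of 3 types.

1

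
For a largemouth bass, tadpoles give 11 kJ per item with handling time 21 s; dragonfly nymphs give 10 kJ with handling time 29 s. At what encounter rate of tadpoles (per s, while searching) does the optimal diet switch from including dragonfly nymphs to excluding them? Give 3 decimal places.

The zero-one rule: include dragonfly nymphs iff E₂/h₂ > λE₁/(1+λh₁). Equality gives the switch point.
λE₁h₂ = E₂ + λE₂h₁ ⇒ λ = E₂/(E₁h₂ − E₂h₁) = 10/(319 − 210) = 0.09174 per s.

0.092 per s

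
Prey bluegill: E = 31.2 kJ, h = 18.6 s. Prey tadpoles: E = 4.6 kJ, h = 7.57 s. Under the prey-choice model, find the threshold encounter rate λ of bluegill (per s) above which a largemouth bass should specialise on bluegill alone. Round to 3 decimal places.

The zero-one rule: include tadpoles iff E₂/h₂ > λE₁/(1+λh₁). Equality gives the switch point.
λE₁h₂ = E₂ + λE₂h₁ ⇒ λ = E₂/(E₁h₂ − E₂h₁) = 4.6/(236.2 − 85.56) = 0.03054 per s.

0.031 per s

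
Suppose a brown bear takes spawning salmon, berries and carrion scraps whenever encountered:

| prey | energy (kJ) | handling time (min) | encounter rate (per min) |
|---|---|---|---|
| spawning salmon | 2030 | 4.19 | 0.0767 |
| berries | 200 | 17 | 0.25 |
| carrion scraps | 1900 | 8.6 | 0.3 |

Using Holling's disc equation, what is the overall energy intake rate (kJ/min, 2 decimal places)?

R = Σλ_iE_i / (1 + Σλ_ih_i)
Numerator: 0.0767×2030 + 0.25×200 + 0.3×1900 = 775.7
Denominator: 1 + 0.0767×4.19 + 0.25×17 + 0.3×8.6 = 8.151
R = 775.7/8.151 = 95.16 kJ/min

95.16 kJ/min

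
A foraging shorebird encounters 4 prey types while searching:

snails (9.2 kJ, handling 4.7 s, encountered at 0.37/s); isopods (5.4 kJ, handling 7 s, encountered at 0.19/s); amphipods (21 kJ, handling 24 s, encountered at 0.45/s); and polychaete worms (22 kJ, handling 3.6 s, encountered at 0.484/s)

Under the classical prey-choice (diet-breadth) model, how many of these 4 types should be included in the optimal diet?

1

Rank by E/h (kJ/s): polychaete worms 6.11, snails 1.96, amphipods 0.875, isopods 0.771. Include each in turn until the next type's E/h falls below the running intake rate.
Rate on top 1: 3.883. snails: 1.96 < 3.883 → exclude; stop.
Optimal diet: polychaete worms — 1 of 4 types.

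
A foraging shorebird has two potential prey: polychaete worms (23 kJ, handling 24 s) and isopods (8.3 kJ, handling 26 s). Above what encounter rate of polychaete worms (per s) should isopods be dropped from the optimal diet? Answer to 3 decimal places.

At the threshold, the rate on polychaete worms alone equals the profitability of isopods: λ·23/(1 + λ·24) = 8.3/26 = 0.3192.
Rearranging, λ(23 − 0.3192×24) = 0.3192, so λ = 0.3192/15.34 = 0.02081 per s.

0.021 per s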